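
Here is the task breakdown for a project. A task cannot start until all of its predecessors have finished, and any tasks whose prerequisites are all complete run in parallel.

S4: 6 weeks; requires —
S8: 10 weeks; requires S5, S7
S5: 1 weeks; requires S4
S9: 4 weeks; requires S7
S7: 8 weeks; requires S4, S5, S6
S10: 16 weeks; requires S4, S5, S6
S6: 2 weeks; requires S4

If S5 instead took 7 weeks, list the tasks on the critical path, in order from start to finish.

S4, S5, S7, S8

The binding path is S4→S6→S7→S8 = 6+2+8+10 = 26; finish at 26 weeks.
The longest path through S5 is only 25 weeks, so S5 has float 1.
The binding chain switches to S4→S5→S7→S8 = 6+7+8+10 = 31; finish 31 weeks.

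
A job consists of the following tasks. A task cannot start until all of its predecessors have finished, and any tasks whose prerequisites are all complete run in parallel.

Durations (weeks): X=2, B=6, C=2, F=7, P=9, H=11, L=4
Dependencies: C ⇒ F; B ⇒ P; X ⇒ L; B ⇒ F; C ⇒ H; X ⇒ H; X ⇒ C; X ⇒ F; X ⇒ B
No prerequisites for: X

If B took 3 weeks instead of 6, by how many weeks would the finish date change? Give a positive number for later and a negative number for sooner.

-2

Critical path before the change: X→B→P = 2+6+9 = 17 giving 17 weeks.
B lies on that path, so at 3 weeks the path becomes 14 weeks.
New critical path: X→C→H = 2+2+11 = 15 ⇒ 15 weeks.
Change in finish: 15 − 17 = -2 weeks.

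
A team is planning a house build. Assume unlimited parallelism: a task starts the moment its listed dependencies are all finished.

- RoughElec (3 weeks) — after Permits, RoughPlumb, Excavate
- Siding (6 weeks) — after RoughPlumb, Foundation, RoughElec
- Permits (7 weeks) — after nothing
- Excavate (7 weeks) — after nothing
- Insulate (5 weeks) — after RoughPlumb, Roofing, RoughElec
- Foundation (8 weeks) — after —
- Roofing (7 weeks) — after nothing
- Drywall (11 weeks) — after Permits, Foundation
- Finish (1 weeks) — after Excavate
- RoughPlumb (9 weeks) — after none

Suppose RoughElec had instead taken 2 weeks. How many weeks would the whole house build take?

19

Baseline: Foundation→Drywall = 8+11 = 19 → 19 weeks.
The longest path through RoughElec is only 18 weeks, so RoughElec has float 1.
The critical path is still Foundation→Drywall; finish is now 19 weeks.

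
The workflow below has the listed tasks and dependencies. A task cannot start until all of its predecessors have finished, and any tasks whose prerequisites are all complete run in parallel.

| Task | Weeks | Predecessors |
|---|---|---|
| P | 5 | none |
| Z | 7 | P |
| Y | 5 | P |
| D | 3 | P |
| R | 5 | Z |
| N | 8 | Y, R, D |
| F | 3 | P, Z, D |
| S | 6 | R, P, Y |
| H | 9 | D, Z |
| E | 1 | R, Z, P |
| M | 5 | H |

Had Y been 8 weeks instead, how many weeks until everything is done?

26

As given, the longest chain is P→Z→H→M = 5+7+9+5 = 26, so the finish is 26 weeks.
Y has 8 weeks of float (longest path through it is 18).
The critical path is still P→Z→H→M; finish is now 26 weeks.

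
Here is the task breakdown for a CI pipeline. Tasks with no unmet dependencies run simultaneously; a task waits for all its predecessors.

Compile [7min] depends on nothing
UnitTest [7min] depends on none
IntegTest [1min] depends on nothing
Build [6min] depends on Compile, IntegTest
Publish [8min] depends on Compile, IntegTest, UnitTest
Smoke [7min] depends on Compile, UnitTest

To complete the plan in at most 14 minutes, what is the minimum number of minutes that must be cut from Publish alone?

1

Current finish: 15 minutes; target: 14.
Publish is on every critical path, so each minute cut from Publish cuts the finish by one (this holds down to a finish of 14).
Need 15 − 14 = 1 minute off Publish → Publish becomes 7 minutes, finish becomes 14.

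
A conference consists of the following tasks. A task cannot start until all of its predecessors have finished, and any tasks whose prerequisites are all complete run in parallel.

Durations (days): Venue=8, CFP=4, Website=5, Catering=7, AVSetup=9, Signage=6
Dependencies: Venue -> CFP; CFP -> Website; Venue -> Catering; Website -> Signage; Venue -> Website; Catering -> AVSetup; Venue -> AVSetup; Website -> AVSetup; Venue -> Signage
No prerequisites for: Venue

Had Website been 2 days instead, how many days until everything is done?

24

Actual critical path: Venue→CFP→Website→AVSetup = 8+4+5+9 = 26 ⇒ 26 days.
Website is on the critical path; changing it to 2 makes that path 23 days.
The binding chain switches to Venue→Catering→AVSetup = 8+7+9 = 24; finish 24 days.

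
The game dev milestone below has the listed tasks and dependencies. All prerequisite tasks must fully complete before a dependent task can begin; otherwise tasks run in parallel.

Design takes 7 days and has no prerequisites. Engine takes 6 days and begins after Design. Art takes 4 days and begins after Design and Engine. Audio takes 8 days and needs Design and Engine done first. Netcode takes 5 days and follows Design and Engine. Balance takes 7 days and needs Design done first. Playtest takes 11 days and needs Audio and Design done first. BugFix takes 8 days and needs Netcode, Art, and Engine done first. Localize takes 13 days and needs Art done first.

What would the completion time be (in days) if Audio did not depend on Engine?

30

With the dependency in place, Design→Engine→Audio→Playtest = 7+6+8+11 = 32 sets the finish at 32 days.
Without Engine→Audio, Audio's earliest start moves from 13 to 7.
The longest chain is now Design→Engine→Art→Localize = 7+6+4+13 = 30, so the project takes 30 days.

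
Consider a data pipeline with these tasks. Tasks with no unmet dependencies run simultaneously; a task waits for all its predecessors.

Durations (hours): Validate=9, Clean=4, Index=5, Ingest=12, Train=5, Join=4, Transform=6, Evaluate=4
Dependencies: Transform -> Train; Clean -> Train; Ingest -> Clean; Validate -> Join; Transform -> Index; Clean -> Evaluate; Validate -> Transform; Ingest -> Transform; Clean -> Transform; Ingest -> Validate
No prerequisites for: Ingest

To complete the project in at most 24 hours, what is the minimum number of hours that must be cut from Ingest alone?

Current finish: 32 hours; target: 24.
Ingest is on every critical path, so each hour cut from Ingest cuts the finish by one (this holds down to a finish of 21).
Need 32 − 24 = 8 hours off Ingest → Ingest becomes 4 hours, finish becomes 24.

8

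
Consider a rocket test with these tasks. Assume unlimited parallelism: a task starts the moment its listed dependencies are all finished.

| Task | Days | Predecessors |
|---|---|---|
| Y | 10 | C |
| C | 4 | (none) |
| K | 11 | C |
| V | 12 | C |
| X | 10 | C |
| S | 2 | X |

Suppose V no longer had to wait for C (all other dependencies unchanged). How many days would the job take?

16

Before: longest chain C→V = 4+12 = 16, finish 16.
Without C→V, V's earliest start moves from 4 to 0.
After: C→X→S = 4+10+2 = 16 → 16 days.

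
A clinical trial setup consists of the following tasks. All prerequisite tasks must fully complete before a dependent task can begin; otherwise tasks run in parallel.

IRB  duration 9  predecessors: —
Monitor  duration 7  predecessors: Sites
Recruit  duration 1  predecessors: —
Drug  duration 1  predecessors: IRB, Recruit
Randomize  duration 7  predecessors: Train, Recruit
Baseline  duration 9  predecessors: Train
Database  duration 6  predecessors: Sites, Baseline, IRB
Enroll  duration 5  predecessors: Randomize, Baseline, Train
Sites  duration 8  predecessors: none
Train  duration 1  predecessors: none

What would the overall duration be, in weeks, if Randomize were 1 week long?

As given, the longest chain is Train→Baseline→Database = 1+9+6 = 16, so the finish is 16 weeks.
Randomize is off the critical path — its longest chain is 13 weeks, giving 3 of slack.
No other chain overtakes it, so the finish is 16 weeks.

16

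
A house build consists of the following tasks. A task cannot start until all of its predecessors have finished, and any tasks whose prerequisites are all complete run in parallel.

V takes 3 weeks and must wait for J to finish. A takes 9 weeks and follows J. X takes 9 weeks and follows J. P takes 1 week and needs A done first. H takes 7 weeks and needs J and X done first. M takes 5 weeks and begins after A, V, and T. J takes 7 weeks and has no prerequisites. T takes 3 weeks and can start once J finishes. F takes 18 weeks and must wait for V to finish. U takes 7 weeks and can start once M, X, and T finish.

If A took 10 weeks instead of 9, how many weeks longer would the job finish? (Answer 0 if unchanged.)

Actual critical path: J→A→M→U = 7+9+5+7 = 28 ⇒ 28 weeks.
A lies on that path, so at 10 weeks the path becomes 29 weeks.
No other chain overtakes it, so the finish is 29 weeks.
Change in finish: 29 − 28 = +1 weeks.

1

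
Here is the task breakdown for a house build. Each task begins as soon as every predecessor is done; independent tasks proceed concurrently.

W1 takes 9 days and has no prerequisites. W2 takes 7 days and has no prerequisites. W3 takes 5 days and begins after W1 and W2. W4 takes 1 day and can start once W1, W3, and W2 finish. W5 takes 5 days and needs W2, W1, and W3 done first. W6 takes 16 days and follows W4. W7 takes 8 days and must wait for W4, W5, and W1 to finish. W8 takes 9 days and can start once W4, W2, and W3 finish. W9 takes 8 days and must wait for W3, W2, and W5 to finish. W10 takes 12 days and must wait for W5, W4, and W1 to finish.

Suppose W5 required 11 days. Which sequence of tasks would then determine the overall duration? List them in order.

Critical path before the change: W1→W3→W5→W10 = 9+5+5+12 = 31 giving 31 days.
W5 lies on that path, so at 11 days the path becomes 37 days.
The critical path is still W1→W3→W5→W10; finish is now 37 days.

W1, W3, W5, W10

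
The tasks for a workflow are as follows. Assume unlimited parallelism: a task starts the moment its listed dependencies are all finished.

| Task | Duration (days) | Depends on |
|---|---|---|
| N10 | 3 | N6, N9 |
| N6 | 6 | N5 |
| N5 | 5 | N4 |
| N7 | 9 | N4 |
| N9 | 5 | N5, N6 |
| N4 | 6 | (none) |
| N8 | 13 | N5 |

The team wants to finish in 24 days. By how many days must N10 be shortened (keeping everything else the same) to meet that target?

Current finish: 25 days; target: 24.
N10 is on every critical path, so each day cut from N10 cuts the finish by one (this holds down to a finish of 24).
Need 25 − 24 = 1 day off N10 → N10 becomes 2 days, finish becomes 24.

1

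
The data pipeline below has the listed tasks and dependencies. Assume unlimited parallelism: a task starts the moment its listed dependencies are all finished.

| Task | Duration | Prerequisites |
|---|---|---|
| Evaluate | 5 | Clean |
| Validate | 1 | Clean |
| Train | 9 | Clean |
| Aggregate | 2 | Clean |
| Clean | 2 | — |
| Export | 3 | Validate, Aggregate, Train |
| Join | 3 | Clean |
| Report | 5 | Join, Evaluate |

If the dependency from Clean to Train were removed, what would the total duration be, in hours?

12

Before: longest chain Clean→Train→Export = 2+9+3 = 14, finish 14.
Without Clean→Train, Train's earliest start moves from 2 to 0.
New critical path: Clean→Evaluate→Report = 2+5+5 = 12 ⇒ 12 hours.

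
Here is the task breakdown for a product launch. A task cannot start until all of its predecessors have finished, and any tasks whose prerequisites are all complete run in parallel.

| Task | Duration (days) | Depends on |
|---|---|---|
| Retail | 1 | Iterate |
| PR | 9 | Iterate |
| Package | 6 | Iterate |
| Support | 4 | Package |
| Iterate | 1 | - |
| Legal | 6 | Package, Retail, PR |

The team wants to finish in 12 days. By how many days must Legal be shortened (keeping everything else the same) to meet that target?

Current finish: 16 days; target: 12.
Legal is on every critical path, so each day cut from Legal cuts the finish by one (this holds down to a finish of 11).
Need 16 − 12 = 4 days off Legal → Legal becomes 2 days, finish becomes 12.

4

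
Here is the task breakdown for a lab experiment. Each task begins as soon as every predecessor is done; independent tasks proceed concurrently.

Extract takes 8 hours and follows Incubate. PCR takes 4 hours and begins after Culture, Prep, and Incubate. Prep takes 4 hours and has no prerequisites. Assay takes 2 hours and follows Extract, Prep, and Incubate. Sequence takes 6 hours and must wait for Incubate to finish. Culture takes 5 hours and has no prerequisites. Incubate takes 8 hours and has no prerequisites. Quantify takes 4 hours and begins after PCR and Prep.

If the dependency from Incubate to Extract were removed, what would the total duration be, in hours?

Before: longest chain Incubate→Extract→Assay = 8+8+2 = 18, finish 18.
Without Incubate→Extract, Extract's earliest start moves from 8 to 0.
After: Incubate→PCR→Quantify = 8+4+4 = 16 → 16 hours.

16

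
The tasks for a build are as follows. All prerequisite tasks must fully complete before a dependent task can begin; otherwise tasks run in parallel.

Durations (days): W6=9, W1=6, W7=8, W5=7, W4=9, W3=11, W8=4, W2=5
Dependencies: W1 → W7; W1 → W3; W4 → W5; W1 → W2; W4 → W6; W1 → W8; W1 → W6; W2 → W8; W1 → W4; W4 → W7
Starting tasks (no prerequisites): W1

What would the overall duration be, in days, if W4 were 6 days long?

21

Baseline: W1→W4→W6 = 6+9+9 = 24 → 24 days.
W4 lies on that path, so at 6 days the path becomes 21 days.
That remains the longest chain; total 21 days.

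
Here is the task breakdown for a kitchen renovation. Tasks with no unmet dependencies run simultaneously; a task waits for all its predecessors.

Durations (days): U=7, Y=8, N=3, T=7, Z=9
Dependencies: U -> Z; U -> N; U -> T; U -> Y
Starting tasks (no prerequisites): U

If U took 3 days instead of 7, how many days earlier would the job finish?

4

Actual critical path: U→Z = 7+9 = 16 ⇒ 16 days.
U lies on that path, so at 3 days the path becomes 12 days.
The critical path is still U→Z; finish is now 12 days.
Change in finish: 12 − 16 = -4 days.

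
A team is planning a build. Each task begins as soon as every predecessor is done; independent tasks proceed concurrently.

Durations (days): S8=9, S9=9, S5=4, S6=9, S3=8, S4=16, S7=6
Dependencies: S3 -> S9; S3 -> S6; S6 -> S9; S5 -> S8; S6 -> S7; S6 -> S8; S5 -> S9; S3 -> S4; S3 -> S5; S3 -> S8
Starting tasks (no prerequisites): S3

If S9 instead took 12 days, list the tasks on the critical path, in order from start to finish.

The binding path is S3→S6→S9 = 8+9+9 = 26; finish at 26 days.
S9 lies on that path, so at 12 days the path becomes 29 days.
The critical path is still S3→S6→S9; finish is now 29 days.

S3, S6, S9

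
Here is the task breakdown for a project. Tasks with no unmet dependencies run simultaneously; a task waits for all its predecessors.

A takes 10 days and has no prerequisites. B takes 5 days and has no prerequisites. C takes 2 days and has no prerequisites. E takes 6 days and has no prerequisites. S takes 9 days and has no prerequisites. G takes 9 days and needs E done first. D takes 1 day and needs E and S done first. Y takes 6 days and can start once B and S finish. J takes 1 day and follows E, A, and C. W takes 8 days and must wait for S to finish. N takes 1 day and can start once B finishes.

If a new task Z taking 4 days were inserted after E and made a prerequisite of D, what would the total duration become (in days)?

17

Originally the job takes 17 days.
With Z inserted, D now waits for max(E, S, Z).
New critical path: S→W = 9+8 = 17 ⇒ 17 days.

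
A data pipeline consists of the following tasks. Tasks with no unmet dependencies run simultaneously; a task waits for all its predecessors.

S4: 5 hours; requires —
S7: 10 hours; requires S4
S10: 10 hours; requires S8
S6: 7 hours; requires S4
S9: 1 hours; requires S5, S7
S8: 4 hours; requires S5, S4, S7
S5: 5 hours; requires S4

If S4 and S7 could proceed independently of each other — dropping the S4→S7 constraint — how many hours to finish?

Original critical path: S4→S7→S8→S10 = 5+10+4+10 = 29 ⇒ 29 hours.
Without S4→S7, S7's earliest start moves from 5 to 0.
New critical path: S4→S5→S8→S10 = 5+5+4+10 = 24 ⇒ 24 hours.

24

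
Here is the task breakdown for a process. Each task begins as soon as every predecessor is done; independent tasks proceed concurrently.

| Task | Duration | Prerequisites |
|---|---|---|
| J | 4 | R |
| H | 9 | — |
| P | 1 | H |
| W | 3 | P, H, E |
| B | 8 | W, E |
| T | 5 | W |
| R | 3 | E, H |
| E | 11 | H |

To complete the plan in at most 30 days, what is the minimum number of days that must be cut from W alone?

Current finish: 31 days; target: 30.
W is on every critical path, so each day cut from W cuts the finish by one (this holds down to a finish of 29).
Need 31 − 30 = 1 day off W → W becomes 2 days, finish becomes 30.

1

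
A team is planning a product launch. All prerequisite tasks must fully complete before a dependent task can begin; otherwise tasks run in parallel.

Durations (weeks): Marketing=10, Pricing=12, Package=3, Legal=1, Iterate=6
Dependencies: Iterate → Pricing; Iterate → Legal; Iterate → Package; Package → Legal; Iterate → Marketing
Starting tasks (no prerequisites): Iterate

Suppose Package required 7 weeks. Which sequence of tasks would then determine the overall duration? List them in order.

Actual critical path: Iterate→Pricing = 6+12 = 18 ⇒ 18 weeks.
The longest path through Package is only 10 weeks, so Package has float 8.
No other chain overtakes it, so the finish is 18 weeks.

Iterate, Pricing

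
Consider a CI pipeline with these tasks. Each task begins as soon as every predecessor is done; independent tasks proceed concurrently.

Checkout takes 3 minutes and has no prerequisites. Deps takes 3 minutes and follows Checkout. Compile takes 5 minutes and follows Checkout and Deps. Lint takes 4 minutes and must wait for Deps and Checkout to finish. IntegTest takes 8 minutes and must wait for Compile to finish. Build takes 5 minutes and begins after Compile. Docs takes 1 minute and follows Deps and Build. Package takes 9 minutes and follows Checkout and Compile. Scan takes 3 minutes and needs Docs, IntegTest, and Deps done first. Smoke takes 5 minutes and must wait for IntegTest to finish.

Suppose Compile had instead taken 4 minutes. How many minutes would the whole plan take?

23

Critical path before the change: Checkout→Deps→Compile→IntegTest→Smoke = 3+3+5+8+5 = 24 giving 24 minutes.
Compile lies on that path, so at 4 minutes the path becomes 23 minutes.
That remains the longest chain; total 23 minutes.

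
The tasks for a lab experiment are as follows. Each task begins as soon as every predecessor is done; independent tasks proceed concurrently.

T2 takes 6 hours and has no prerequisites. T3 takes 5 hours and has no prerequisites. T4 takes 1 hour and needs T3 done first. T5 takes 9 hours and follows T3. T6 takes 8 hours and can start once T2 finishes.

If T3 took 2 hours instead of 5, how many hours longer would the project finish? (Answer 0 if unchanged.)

Actual critical path: T3→T5 = 5+9 = 14 ⇒ 14 hours.
T3 lies on that path, so at 2 hours the path becomes 11 hours.
The binding chain switches to T2→T6 = 6+8 = 14; finish 14 hours.
Change in finish: 14 − 14 = +0 hours.

0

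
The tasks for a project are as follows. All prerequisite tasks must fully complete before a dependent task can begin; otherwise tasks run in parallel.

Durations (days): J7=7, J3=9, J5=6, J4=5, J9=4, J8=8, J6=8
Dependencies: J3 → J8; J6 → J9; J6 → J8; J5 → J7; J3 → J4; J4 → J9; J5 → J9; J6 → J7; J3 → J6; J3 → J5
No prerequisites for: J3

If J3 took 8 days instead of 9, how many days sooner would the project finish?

1

The binding path is J3→J6→J8 = 9+8+8 = 25; finish at 25 days.
Since J3 is critical, the -1 change carries straight to that chain (now 24 days).
That remains the longest chain; total 24 days.
Change in finish: 24 − 25 = -1 days.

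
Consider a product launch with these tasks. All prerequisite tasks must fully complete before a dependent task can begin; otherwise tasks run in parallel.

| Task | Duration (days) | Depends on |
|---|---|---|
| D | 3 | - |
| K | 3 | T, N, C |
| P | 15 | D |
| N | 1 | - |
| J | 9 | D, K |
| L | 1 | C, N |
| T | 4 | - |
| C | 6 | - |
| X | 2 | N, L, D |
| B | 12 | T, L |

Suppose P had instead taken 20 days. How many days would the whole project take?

23

As given, the longest chain is C→L→B = 6+1+12 = 19, so the finish is 19 days.
P has 1 day of float (longest path through it is 18).
Now D→P = 3+20 = 23 is longest, so the finish becomes 23 days.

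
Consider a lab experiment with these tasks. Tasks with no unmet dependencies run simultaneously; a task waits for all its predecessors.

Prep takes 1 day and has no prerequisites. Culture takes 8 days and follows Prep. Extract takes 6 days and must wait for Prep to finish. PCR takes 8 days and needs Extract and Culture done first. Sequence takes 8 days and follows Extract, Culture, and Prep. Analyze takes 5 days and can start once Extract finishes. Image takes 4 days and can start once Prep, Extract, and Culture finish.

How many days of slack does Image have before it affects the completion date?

4

The longest chain is Prep→Culture→PCR = 1+8+8 = 17; overall finish 17 days.
Longest path through Image: 13 days (earliest finish 13, latest finish 17).
So Image can slip 17 − 13 = 4 days.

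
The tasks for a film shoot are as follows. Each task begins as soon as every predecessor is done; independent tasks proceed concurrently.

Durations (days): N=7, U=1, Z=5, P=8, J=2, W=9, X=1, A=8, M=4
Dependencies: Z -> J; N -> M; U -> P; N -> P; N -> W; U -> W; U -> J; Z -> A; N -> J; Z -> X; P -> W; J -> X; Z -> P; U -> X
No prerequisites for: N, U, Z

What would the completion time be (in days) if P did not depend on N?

22

Original critical path: N→P→W = 7+8+9 = 24 ⇒ 24 days.
Without N→P, P's earliest start moves from 7 to 5.
The longest chain is now Z→P→W = 5+8+9 = 22, so the film shoot takes 22 days.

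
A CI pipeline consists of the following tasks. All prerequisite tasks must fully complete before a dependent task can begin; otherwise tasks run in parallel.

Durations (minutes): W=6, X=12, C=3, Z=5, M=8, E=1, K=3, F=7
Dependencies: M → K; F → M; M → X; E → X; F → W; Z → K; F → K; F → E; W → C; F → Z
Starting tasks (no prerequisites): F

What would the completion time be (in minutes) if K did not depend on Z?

Original critical path: F→M→X = 7+8+12 = 27 ⇒ 27 minutes.
Dropping Z→K doesn't change K's earliest start (15); another predecessor still binds.
After: F→M→X = 7+8+12 = 27 → 27 minutes.

27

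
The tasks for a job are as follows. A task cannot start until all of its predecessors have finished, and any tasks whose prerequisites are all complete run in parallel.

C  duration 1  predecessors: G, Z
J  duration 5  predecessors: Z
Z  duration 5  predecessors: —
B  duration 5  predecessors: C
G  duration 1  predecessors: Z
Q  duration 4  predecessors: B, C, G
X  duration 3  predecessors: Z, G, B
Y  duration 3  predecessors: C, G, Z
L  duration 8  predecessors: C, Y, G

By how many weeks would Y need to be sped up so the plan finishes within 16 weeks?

2

Current finish: 18 weeks; target: 16.
Y is on every critical path, so each week cut from Y cuts the finish by one (this holds down to a finish of 16).
Need 18 − 16 = 2 weeks off Y → Y becomes 1 week, finish becomes 16.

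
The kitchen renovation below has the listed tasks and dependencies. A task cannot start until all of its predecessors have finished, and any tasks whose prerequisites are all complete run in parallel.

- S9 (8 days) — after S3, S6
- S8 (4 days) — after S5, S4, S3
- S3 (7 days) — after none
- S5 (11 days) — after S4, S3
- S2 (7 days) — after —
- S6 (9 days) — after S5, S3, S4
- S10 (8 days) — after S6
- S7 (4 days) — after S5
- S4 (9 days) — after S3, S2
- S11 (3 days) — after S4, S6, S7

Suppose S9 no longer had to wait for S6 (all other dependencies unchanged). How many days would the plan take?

Before: longest chain S2→S4→S5→S6→S9 = 7+9+11+9+8 = 44, finish 44.
Without S6→S9, S9's earliest start moves from 36 to 7.
After: S2→S4→S5→S6→S10 = 7+9+11+9+8 = 44 → 44 days.

44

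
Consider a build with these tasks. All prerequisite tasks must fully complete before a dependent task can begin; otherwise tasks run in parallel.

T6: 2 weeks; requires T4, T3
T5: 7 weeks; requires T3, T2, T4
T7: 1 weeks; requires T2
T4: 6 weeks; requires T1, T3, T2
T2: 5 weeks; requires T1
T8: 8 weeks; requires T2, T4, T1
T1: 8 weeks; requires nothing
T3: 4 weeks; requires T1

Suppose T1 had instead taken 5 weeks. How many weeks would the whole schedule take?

Actual critical path: T1→T2→T4→T8 = 8+5+6+8 = 27 ⇒ 27 weeks.
Since T1 is critical, the -3 change carries straight to that chain (now 24 weeks).
The critical path is still T1→T2→T4→T8; finish is now 24 weeks.

24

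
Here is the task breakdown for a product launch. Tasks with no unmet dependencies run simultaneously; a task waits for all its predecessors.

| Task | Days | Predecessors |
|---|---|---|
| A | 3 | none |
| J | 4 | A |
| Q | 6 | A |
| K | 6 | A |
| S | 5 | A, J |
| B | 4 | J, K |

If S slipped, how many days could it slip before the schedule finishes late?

1

A→K→B = 3+6+4 = 13 sets the makespan at 13 days.
The longest chain containing S totals 12 days.
Float = 13 − 12 = 1.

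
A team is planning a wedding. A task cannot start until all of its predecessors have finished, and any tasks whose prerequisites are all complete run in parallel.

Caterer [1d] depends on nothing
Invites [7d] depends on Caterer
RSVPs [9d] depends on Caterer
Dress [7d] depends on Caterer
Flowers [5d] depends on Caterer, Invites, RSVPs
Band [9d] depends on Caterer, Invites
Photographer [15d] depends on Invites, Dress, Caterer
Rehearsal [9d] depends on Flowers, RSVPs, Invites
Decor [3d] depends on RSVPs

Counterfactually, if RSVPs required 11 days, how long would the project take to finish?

Baseline: Caterer→RSVPs→Flowers→Rehearsal = 1+9+5+9 = 24 → 24 days.
Since RSVPs is critical, the +2 change carries straight to that chain (now 26 days).
That remains the longest chain; total 26 days.

26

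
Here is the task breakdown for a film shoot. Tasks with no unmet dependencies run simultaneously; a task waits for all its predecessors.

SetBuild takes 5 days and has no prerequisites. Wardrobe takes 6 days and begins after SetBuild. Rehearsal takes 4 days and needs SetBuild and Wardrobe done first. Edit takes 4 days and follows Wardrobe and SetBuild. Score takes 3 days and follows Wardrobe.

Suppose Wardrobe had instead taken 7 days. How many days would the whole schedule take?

16

Critical path before the change: SetBuild→Wardrobe→Rehearsal = 5+6+4 = 15 giving 15 days.
Wardrobe is on the critical path; changing it to 7 makes that path 16 days.
The critical path is still SetBuild→Wardrobe→Rehearsal; finish is now 16 days.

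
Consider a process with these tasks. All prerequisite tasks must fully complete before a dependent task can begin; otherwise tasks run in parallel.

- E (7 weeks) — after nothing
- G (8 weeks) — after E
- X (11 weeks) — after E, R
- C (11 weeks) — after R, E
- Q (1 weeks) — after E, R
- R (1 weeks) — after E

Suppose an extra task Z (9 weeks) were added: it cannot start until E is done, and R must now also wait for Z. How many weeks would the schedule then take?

28

Originally the schedule takes 19 weeks.
With Z inserted, R now waits for max(E, Z).
New critical path: E→Z→R→X = 7+9+1+11 = 28 ⇒ 28 weeks.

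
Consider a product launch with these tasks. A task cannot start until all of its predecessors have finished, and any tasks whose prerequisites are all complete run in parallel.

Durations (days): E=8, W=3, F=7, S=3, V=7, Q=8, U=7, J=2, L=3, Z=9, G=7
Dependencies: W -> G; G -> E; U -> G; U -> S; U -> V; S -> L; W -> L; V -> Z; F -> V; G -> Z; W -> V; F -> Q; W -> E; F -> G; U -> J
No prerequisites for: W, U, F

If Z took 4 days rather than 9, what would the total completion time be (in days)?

22

Critical path before the change: U→G→Z = 7+7+9 = 23 giving 23 days.
Z lies on that path, so at 4 days the path becomes 18 days.
Now U→G→E = 7+7+8 = 22 is longest, so the finish becomes 22 days.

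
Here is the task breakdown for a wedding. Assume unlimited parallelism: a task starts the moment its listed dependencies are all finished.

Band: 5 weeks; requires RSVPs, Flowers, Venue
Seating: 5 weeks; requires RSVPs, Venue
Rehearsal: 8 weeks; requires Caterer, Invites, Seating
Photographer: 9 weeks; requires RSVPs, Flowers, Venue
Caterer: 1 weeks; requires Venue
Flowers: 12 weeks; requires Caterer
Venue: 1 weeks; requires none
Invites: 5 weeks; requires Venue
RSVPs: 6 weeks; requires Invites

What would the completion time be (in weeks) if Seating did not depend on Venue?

Original critical path: Venue→Invites→RSVPs→Seating→Rehearsal = 1+5+6+5+8 = 25 ⇒ 25 weeks.
Dropping Venue→Seating doesn't change Seating's earliest start (12); another predecessor still binds.
New critical path: Venue→Invites→RSVPs→Seating→Rehearsal = 1+5+6+5+8 = 25 ⇒ 25 weeks.

25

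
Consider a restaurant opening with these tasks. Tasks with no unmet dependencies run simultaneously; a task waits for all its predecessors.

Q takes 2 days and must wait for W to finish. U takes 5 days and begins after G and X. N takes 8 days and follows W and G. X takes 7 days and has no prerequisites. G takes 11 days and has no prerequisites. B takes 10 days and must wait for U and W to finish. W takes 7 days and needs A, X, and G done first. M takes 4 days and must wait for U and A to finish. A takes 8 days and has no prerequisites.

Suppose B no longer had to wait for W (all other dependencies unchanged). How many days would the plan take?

Original critical path: G→W→B = 11+7+10 = 28 ⇒ 28 days.
Without W→B, B's earliest start moves from 18 to 16.
After: G→U→B = 11+5+10 = 26 → 26 days.

26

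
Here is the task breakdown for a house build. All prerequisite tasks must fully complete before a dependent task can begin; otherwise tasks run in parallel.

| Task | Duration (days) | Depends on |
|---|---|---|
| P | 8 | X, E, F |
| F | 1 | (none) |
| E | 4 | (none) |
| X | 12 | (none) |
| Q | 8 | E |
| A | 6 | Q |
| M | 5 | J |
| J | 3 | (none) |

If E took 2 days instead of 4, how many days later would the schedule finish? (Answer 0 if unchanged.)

Critical path before the change: X→P = 12+8 = 20 giving 20 days.
E has 2 days of float (longest path through it is 18).
The critical path is still X→P; finish is now 20 days.
Change in finish: 20 − 20 = +0 days.

0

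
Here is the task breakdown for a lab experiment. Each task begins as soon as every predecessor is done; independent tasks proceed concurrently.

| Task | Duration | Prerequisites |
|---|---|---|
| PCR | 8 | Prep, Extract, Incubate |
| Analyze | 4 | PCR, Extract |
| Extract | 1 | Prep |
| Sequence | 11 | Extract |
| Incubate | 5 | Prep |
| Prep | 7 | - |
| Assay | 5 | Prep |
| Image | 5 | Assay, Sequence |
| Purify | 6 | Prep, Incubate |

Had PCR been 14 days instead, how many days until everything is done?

The binding path is Prep→Incubate→PCR→Analyze = 7+5+8+4 = 24; finish at 24 days.
PCR lies on that path, so at 14 days the path becomes 30 days.
No other chain overtakes it, so the finish is 30 days.

30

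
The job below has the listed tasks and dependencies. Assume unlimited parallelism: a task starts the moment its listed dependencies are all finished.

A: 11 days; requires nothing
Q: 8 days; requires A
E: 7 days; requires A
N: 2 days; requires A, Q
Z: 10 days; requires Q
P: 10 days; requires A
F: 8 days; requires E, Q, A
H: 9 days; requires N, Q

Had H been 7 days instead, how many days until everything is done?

29

Actual critical path: A→Q→N→H = 11+8+2+9 = 30 ⇒ 30 days.
H is on the critical path; changing it to 7 makes that path 28 days.
Now A→Q→Z = 11+8+10 = 29 is longest, so the finish becomes 29 days.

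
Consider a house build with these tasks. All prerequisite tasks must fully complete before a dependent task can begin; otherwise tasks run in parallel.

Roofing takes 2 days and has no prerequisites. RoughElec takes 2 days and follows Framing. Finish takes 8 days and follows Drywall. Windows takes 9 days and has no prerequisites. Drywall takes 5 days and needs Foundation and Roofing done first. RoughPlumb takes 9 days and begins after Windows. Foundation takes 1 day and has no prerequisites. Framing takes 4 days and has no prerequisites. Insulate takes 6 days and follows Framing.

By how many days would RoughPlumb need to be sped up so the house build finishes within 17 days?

1

Current finish: 18 days; target: 17.
RoughPlumb is on every critical path, so each day cut from RoughPlumb cuts the finish by one (this holds down to a finish of 15).
Need 18 − 17 = 1 day off RoughPlumb → RoughPlumb becomes 8 days, finish becomes 17.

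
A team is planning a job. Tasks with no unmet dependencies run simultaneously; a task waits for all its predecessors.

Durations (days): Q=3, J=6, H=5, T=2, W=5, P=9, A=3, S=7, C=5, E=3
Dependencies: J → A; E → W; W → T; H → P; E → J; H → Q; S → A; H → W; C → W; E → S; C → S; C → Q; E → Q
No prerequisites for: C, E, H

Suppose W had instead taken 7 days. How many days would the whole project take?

Critical path before the change: C→S→A = 5+7+3 = 15 giving 15 days.
The longest path through W is only 12 days, so W has float 3.
That remains the longest chain; total 15 days.

15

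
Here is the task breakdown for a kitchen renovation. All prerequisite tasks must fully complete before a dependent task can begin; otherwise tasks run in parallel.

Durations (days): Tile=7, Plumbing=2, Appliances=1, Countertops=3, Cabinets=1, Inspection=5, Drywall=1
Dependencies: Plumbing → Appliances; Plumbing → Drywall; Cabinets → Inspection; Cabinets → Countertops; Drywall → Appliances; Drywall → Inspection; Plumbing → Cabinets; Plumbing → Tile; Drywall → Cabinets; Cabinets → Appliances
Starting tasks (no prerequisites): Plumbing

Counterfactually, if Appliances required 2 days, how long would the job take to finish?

9

The binding path is Plumbing→Drywall→Cabinets→Inspection = 2+1+1+5 = 9; finish at 9 days.
Appliances has 4 days of float (longest path through it is 5).
The critical path is still Plumbing→Drywall→Cabinets→Inspection; finish is now 9 days.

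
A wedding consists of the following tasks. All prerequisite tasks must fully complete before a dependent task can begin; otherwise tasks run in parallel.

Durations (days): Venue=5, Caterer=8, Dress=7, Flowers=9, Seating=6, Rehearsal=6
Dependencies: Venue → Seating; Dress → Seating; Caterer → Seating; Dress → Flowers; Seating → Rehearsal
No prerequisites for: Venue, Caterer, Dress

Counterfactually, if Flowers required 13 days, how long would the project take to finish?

20

Actual critical path: Caterer→Seating→Rehearsal = 8+6+6 = 20 ⇒ 20 days.
The longest path through Flowers is only 16 days, so Flowers has float 4.
That remains the longest chain; total 20 days.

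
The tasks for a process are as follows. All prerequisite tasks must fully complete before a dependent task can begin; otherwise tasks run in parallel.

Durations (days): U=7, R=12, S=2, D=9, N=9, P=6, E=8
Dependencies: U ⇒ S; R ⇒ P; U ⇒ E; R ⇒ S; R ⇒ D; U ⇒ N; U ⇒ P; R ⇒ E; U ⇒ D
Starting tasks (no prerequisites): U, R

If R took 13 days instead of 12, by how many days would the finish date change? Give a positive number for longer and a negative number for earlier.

The binding path is R→D = 12+9 = 21; finish at 21 days.
R is on the critical path; changing it to 13 makes that path 22 days.
No other chain overtakes it, so the finish is 22 days.
Change in finish: 22 − 21 = +1 days.

1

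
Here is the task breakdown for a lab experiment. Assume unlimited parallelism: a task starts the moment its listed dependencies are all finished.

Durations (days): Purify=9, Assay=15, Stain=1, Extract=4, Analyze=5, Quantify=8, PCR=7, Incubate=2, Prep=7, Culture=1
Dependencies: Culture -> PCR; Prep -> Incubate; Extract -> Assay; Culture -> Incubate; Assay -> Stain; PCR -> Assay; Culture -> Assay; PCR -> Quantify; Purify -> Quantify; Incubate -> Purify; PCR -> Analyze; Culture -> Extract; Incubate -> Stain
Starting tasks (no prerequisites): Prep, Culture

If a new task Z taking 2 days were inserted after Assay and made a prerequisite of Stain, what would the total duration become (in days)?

Originally the schedule takes 26 days.
With Z inserted, Stain now waits for max(Incubate, Assay, Z).
New critical path: Prep→Incubate→Purify→Quantify = 7+2+9+8 = 26 ⇒ 26 days.

26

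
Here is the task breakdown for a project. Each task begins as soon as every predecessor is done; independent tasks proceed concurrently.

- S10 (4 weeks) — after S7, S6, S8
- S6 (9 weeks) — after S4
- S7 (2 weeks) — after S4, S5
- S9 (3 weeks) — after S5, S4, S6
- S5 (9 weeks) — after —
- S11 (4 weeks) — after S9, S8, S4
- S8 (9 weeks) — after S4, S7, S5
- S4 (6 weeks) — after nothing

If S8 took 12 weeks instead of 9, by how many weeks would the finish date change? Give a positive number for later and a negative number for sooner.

The binding path is S5→S7→S8→S10 = 9+2+9+4 = 24; finish at 24 weeks.
Since S8 is critical, the +3 change carries straight to that chain (now 27 weeks).
That remains the longest chain; total 27 weeks.
Change in finish: 27 − 24 = +3 weeks.

3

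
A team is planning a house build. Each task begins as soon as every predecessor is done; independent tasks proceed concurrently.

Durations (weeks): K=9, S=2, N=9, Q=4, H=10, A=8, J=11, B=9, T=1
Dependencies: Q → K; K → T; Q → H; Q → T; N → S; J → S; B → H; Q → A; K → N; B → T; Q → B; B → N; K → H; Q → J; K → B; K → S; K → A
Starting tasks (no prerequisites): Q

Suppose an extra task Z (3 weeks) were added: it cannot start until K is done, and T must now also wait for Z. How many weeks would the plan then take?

Originally the plan takes 33 weeks.
With Z inserted, T now waits for max(K, B, Q, Z).
New critical path: Q→K→B→N→S = 4+9+9+9+2 = 33 ⇒ 33 weeks.

33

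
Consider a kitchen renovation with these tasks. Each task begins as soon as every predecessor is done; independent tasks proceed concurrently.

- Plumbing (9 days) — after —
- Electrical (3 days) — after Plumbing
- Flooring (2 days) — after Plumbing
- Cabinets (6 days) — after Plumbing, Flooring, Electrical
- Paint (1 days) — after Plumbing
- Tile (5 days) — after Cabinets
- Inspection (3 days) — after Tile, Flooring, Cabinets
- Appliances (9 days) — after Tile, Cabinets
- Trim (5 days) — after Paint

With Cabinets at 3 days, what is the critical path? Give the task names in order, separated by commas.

Plumbing, Electrical, Cabinets, Tile, Appliances

Actual critical path: Plumbing→Electrical→Cabinets→Tile→Appliances = 9+3+6+5+9 = 32 ⇒ 32 days.
Cabinets lies on that path, so at 3 days the path becomes 29 days.
That remains the longest chain; total 29 days.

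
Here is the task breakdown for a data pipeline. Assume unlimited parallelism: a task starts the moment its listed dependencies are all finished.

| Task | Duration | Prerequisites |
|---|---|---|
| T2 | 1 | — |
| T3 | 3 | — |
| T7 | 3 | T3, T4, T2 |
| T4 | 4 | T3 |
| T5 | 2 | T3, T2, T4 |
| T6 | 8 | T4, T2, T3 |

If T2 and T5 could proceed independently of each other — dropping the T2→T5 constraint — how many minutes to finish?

15

Before: longest chain T3→T4→T6 = 3+4+8 = 15, finish 15.
Dropping T2→T5 doesn't change T5's earliest start (7); another predecessor still binds.
New critical path: T3→T4→T6 = 3+4+8 = 15 ⇒ 15 minutes.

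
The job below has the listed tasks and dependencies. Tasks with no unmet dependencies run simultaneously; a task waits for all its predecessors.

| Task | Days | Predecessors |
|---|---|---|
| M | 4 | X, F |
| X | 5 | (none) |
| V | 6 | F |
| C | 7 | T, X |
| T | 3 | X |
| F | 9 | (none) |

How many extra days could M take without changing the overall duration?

2

X→T→C = 5+3+7 = 15 sets the makespan at 15 days.
M finishes as early as 13 and must finish by 15.
Slack of M = 11 − 9 = 2 days.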